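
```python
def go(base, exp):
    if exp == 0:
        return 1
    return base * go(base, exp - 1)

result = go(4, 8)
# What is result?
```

go(4, 8) = 4 * 4 * 4 * 4 * 4 * 4 * 4 * 4 = 65536

Answer: 65536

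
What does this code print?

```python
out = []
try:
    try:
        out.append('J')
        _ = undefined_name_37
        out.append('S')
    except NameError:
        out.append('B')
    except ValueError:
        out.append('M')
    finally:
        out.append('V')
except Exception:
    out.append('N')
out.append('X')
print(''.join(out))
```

Execution trace: 'J' (inner try body) → 'B' (inner except NameError) → 'V' (inner finally) → 'X' (after the try/except). Output: JBVX

Answer: JBVX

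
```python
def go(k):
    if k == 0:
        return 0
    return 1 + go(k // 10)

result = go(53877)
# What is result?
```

Count of digits of 53877: 5

Answer: 5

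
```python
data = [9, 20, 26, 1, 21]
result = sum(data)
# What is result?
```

Trace:
`data = [9, 20, 26, 1, 21]` → data = [9, 20, 26, 1, 21]
`result = sum(data)` → result = 77
So result = 77

Answer: 77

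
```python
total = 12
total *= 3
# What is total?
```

Trace:
`total = 12` → total = 12
`total *= 3` → total = 36
So total = 36

Answer: 36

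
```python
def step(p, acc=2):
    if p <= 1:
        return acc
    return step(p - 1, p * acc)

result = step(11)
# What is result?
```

Accumulator trace (n, acc): (11, 2) -> (10, 22) -> (9, 220) -> (8, 1980) -> (7, 15840) -> (6, 110880) -> (5, 665280) -> (4, 3326400) -> (3, 13305600) -> (2, 39916800) -> (1, 79833600) -> return 79833600

Answer: 79833600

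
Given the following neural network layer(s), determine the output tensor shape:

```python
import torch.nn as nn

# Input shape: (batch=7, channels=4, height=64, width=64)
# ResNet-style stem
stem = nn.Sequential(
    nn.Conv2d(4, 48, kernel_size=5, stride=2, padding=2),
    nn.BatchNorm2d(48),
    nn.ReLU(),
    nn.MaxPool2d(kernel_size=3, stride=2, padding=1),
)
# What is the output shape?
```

Input: (7, 4, 64, 64) -> after Conv2d 5x5 stride=2: (7, 48, 32, 32) -> Output: (7, 48, 16, 16)

Answer: (7, 48, 16, 16)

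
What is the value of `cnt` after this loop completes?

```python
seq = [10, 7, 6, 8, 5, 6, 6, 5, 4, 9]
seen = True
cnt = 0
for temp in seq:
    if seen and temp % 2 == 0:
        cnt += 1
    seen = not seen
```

Count even values at even positions
`cnt` takes the values: 0 → 1 → 2 → 3 → 4

Answer: 4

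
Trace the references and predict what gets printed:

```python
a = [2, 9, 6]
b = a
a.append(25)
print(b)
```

Key concept: basic list aliasing.
Step by step:
`a = [2, 9, 6]` → a = [2, 9, 6]
`b = a` → b = [2, 9, 6] (same object as a)
`a.append(25)` → a = [2, 9, 6, 25] (same object as b); b = [2, 9, 6, 25] (same object as a)
`print(b)` → prints [2, 9, 6, 25]

Answer: [2, 9, 6, 25]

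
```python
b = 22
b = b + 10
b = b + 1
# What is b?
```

Trace:
`b = 22` → b = 22
`b = b + 10` → b = 32
`b = b + 1` → b = 33
So b = 33

Answer: 33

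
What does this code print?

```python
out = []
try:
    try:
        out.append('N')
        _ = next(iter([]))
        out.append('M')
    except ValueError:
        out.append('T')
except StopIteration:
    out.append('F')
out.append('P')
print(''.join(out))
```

Execution trace: 'N' (try body) → 'F' (outer except StopIteration) → 'P' (after the try/except). Output: NFP

Answer: NFP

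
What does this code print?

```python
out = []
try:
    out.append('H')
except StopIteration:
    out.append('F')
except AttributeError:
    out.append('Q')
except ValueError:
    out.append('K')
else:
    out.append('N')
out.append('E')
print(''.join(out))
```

Execution trace: 'H' (try body, no exception) → 'N' (else) → 'E' (after the try/except). Output: HNE

Answer: HNE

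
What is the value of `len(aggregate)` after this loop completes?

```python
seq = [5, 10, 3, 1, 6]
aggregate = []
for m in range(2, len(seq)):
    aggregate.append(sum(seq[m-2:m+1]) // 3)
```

Number of 3-element averages
`aggregate` takes the values: [] → [6] → [6, 4] → [6, 4, 3]
So `len(aggregate)` = 3

Answer: 3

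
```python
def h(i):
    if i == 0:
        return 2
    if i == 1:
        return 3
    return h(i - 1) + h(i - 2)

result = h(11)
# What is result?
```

Build up from base cases: h(0)=2, h(1)=3, h(2)=5, h(3)=8, h(4)=13, h(5)=21, h(6)=34, ..., h(11)=377

Answer: 377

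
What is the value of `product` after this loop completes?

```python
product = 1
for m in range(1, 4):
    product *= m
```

3! = 6
`product` takes the values: 1 → 2 → 6

Answer: 6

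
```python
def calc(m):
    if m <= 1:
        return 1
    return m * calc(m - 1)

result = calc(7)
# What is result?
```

calc(7) = 7 * 6 * 5 * 4 * 3 * 2 * 1 = 5040

Answer: 5040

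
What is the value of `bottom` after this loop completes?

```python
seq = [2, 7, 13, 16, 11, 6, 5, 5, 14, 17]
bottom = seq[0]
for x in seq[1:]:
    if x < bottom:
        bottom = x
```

Minimum of [2, 7, 13, 16, 11, 6, 5, 5, 14, 17]
`bottom` takes the values: 2

Answer: 2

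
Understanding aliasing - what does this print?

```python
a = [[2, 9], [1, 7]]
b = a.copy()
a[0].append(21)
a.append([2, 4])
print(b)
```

Key concept: shallow copy with nested lists.
Step by step:
`a = [[2, 9], [1, 7]]` → a = [[2, 9], [1, 7]]
`b = a.copy()` → b = [[2, 9], [1, 7]]
`a[0].append(21)` → a = [[2, 9, 21], [1, 7]]; b = [[2, 9, 21], [1, 7]]
`a.append([2, 4])` → a = [[2, 9, 21], [1, 7], [2, 4]]
`print(b)` → prints [[2, 9, 21], [1, 7]]

Answer: [[2, 9, 21], [1, 7]]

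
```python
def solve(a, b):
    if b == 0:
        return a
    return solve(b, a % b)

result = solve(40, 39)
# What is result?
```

solve(40, 39) -> solve(39, 1) -> solve(1, 0) -> 1

Answer: 1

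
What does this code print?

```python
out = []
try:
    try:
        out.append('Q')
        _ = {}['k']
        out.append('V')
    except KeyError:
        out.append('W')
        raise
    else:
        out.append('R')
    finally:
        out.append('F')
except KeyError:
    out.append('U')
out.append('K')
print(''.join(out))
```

Execution trace: 'Q' (inner try body) → 'W' (inner except KeyError) → 'F' (inner finally) → 'U' (outer except KeyError) → 'K' (after the try/except). Output: QWFUK

Answer: QWFUK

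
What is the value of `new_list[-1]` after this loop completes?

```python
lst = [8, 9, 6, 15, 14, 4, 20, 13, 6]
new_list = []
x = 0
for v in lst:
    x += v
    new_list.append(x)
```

Cumulative sum ends at 95
`new_list` takes the values: [] → [8] → [8, 17] → [8, 17, 23] → [8, 17, 23, 38] → [8, 17, 23, 38, 52] → [8, 17, 23, 38, 52, 56] → [8, 17, 23, 38, 52, 56, 76] → [8, 17, 23, 38, 52, 56, 76, 89] → [8, 17, 23, 38, 52, 56, 76, 89, 95]
So `new_list[-1]` = 95

Answer: 95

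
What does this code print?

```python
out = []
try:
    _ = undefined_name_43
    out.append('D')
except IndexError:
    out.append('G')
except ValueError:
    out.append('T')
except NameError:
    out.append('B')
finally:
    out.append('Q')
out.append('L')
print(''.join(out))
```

Execution trace: 'B' (except NameError) → 'Q' (finally) → 'L' (after the try/except). Output: BQL

Answer: BQL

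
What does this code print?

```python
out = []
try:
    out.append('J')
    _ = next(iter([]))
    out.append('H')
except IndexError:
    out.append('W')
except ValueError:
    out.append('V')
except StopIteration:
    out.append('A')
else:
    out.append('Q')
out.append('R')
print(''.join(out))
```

Execution trace: 'J' (try body) → 'A' (except StopIteration) → 'R' (after the try/except). Output: JAR

Answer: JAR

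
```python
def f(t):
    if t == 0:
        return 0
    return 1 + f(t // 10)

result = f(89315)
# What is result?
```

Count of digits of 89315: 5

Answer: 5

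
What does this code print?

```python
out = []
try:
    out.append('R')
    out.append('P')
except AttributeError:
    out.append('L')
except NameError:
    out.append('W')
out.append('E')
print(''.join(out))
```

Execution trace: 'R' (try body) → 'P' (try body, no exception) → 'E' (after the try/except). Output: RPE

Answer: RPE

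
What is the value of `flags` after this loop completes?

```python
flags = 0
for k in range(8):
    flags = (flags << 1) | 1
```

Build 8 consecutive 1-bits: 0b11111111
`flags` takes the values: 0 → 1 → 3 → 7 → 15 → 31 → 63 → 127 → 255

Answer: 255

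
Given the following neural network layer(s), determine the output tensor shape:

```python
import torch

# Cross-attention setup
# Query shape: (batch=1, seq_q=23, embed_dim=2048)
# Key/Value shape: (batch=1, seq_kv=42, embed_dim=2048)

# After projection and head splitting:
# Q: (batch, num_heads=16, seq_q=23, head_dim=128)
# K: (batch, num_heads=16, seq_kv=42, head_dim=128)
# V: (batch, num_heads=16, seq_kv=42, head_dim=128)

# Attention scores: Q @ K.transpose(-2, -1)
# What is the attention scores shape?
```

Input: (1, 23, 2048) -> Output: (1, 16, 23, 42)

Answer: (1, 16, 23, 42)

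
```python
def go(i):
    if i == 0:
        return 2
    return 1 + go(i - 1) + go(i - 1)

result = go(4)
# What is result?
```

go(i) = 1 + 2·go(i-1), go(0)=2. Closed form: (2+1)·2^4 - 1 = 47.

Answer: 47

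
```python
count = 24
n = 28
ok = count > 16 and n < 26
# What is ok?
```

Trace:
`count = 24` → count = 24
`n = 28` → n = 28
`ok = count > 16 and n < 26` → ok = False
So ok = False

Answer: False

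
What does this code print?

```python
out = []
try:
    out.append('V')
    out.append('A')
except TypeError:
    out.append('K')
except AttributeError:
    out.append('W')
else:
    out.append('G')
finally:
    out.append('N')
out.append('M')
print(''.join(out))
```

Execution trace: 'V' (try body) → 'A' (try body, no exception) → 'G' (else) → 'N' (finally) → 'M' (after the try/except). Output: VAGNM

Answer: VAGNM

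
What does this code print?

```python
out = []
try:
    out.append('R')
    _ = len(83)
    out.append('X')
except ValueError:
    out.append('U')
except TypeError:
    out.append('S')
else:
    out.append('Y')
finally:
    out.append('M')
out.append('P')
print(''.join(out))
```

Execution trace: 'R' (try body) → 'S' (except TypeError) → 'M' (finally) → 'P' (after the try/except). Output: RSMP

Answer: RSMP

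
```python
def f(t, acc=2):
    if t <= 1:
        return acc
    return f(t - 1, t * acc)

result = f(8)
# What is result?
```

Accumulator trace (n, acc): (8, 2) -> (7, 16) -> (6, 112) -> (5, 672) -> (4, 3360) -> (3, 13440) -> (2, 40320) -> (1, 80640) -> return 80640

Answer: 80640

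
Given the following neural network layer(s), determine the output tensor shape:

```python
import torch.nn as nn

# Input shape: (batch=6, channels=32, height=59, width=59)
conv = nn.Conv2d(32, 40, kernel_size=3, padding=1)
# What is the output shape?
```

Input: (6, 32, 59, 59) -> Output: (6, 40, 59, 59)

Answer: (6, 40, 59, 59)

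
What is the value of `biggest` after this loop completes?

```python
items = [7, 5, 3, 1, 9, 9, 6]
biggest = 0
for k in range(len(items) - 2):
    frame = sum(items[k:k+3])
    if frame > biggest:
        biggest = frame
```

Max sum of 3-element window in [7, 5, 3, 1, 9, 9, 6]
`biggest` takes the values: 0 → 15 → 19 → 24

Answer: 24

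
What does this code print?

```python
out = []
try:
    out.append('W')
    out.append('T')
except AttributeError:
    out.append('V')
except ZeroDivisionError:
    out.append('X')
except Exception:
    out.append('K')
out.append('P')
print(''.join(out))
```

Execution trace: 'W' (try body) → 'T' (try body, no exception) → 'P' (after the try/except). Output: WTP

Answer: WTP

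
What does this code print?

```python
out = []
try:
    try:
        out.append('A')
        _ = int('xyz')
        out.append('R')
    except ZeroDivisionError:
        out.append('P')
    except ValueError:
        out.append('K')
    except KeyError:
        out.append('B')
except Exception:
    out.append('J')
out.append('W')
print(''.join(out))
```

Execution trace: 'A' (inner try body) → 'K' (inner except ValueError) → 'W' (after the try/except). Output: AKW

Answer: AKW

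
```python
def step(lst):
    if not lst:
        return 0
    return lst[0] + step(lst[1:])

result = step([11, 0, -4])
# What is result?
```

11 + 0 + (-4) + 0 = 7

Answer: 7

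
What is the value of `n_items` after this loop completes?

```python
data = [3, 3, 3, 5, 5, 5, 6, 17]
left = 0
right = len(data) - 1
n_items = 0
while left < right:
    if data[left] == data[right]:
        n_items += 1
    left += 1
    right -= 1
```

Count matching pairs from ends
`n_items` takes the values: 0 → 1

Answer: 1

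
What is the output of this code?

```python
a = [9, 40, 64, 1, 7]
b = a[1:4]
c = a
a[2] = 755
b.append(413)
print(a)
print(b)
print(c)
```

Key concept: slice vs alias.
Step by step:
`a = [9, 40, 64, 1, 7]` → a = [9, 40, 64, 1, 7]
`b = a[1:4]` → b = [40, 64, 1]
`c = a` → c = [9, 40, 64, 1, 7] (same object as a)
`a[2] = 755` → a = [9, 40, 755, 1, 7] (same object as c); c = [9, 40, 755, 1, 7] (same object as a)
`b.append(413)` → b = [40, 64, 1, 413]
`print(a)` → prints [9, 40, 755, 1, 7]
`print(b)` → prints [40, 64, 1, 413]
`print(c)` → prints [9, 40, 755, 1, 7]

Answer:
[9, 40, 755, 1, 7]
[40, 64, 1, 413]
[9, 40, 755, 1, 7]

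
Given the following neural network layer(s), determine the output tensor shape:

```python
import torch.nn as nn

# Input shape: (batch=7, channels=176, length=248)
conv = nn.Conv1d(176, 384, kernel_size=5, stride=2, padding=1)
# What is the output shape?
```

Input: (7, 176, 248) -> Output: (7, 384, 123)

Answer: (7, 384, 123)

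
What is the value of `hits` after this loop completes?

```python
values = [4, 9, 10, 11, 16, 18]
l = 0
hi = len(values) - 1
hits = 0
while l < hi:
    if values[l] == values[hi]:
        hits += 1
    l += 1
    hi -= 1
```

Count matching pairs from ends
`hits` takes the values: 0

Answer: 0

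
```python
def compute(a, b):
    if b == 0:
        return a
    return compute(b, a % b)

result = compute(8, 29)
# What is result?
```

compute(8, 29) -> compute(29, 8) -> compute(8, 5) -> compute(5, 3) -> compute(3, 2) -> compute(2, 1) -> compute(1, 0) -> 1

Answer: 1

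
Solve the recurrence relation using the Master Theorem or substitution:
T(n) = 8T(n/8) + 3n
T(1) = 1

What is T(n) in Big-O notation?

By Master Theorem: a=8, b=8, f(n)=3n. Since log_8(8) = 1 and f(n) = Θ(n^1), Case 2 applies. T(n) = O(n log n).

Answer: O(n log n)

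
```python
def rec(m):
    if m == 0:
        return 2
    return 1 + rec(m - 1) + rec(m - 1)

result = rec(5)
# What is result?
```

rec(m) = 1 + 2·rec(m-1), rec(0)=2. Closed form: (2+1)·2^5 - 1 = 95.

Answer: 95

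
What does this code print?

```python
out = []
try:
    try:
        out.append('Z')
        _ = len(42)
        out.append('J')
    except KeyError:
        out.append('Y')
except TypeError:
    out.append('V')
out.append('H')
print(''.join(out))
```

Execution trace: 'Z' (try body) → 'V' (outer except TypeError) → 'H' (after the try/except). Output: ZVH

Answer: ZVH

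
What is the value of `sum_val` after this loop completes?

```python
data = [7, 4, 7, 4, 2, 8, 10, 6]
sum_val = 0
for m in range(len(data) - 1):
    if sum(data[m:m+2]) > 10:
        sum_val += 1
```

Count windows with sum > 10
`sum_val` takes the values: 0 → 1 → 2 → 3 → 4 → 5

Answer: 5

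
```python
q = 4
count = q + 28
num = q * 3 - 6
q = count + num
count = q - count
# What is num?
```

Trace:
`q = 4` → q = 4
`count = q + 28` → count = 32
`num = q * 3 - 6` → num = 6
`q = count + num` → q = 38
`count = q - count` → count = 6
So num = 6

Answer: 6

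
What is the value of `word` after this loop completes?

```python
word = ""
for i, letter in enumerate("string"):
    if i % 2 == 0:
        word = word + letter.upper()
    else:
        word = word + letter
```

Uppercase even positions in 'string'
`word` takes the values: "" → "S" → "St" → "StR" → "StRi" → "StRiN" → "StRiNg"

Answer: "StRiNg"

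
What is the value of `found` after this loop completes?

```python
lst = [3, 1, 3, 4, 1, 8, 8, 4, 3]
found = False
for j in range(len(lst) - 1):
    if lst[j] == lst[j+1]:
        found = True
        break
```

Check consecutive duplicates in [3, 1, 3, 4, 1, 8, 8, 4, 3]
`found` takes the values: False → True

Answer: True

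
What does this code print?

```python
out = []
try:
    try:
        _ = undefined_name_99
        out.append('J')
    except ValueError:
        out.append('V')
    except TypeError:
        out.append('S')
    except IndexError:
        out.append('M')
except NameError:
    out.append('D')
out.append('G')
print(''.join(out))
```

Execution trace: 'D' (outer except NameError) → 'G' (after the try/except). Output: DG

Answer: DG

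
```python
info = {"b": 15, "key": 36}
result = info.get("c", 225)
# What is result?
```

Trace:
`info = {"b": 15, "key": 36}` → info = {'b': 15, 'key': 36}
`result = info.get("c", 225)` → result = 225
So result = 225

Answer: 225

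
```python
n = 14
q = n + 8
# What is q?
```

Trace:
`n = 14` → n = 14
`q = n + 8` → q = 22
So q = 22

Answer: 22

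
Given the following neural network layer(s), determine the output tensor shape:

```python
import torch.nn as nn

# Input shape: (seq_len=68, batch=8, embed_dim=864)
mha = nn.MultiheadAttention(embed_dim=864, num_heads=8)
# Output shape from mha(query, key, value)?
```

Input: (68, 8, 864) -> Output: (68, 8, 864)

Answer: (68, 8, 864)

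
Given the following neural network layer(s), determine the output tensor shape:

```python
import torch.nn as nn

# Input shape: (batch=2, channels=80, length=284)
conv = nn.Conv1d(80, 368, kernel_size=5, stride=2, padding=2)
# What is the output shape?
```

Input: (2, 80, 284) -> Output: (2, 368, 142)

Answer: (2, 368, 142)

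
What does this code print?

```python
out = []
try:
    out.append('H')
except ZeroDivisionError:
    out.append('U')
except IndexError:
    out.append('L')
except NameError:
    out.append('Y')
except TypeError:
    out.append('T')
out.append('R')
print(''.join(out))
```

Execution trace: 'H' (try body, no exception) → 'R' (after the try/except). Output: HR

Answer: HR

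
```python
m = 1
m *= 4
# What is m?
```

Trace:
`m = 1` → m = 1
`m *= 4` → m = 4
So m = 4

Answer: 4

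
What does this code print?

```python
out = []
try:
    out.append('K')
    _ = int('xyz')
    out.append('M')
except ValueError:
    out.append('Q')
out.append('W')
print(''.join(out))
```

Execution trace: 'K' (try body) → 'Q' (except ValueError) → 'W' (after the try/except). Output: KQW

Answer: KQW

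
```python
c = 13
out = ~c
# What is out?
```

Trace:
`c = 13` → c = 13
`out = ~c` → out = -14
So out = -14

Answer: -14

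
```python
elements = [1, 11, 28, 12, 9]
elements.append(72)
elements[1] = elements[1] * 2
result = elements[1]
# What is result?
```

Trace:
`elements = [1, 11, 28, 12, 9]` → elements = [1, 11, 28, 12, 9]
`elements.append(72)` → elements = [1, 11, 28, 12, 9, 72]
`elements[1] = elements[1] * 2` → elements = [1, 22, 28, 12, 9, 72]
`result = elements[1]` → result = 22
So result = 22

Answer: 22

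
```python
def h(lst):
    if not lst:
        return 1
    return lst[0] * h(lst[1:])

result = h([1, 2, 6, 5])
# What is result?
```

Product over [1, 2, 6, 5] = 1 * 2 * 6 * 5 = 60

Answer: 60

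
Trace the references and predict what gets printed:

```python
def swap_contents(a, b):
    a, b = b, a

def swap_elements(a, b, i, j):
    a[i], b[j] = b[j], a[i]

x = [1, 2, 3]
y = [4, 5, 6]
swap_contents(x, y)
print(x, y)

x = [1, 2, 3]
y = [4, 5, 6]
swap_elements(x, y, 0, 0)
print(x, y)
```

Key concept: parameter rebinding vs mutation.
Step by step:
`x = [1, 2, 3]` → x = [1, 2, 3]
`y = [4, 5, 6]` → y = [4, 5, 6]
`swap_contents(x, y)` → no visible change to tracked variables
`print(x, y)` → prints [1, 2, 3] [4, 5, 6]
`x = [1, 2, 3]` → x = [1, 2, 3]
`y = [4, 5, 6]` → y = [4, 5, 6]
`swap_elements(x, y, 0, 0)` → x = [4, 2, 3]; y = [1, 5, 6]
`print(x, y)` → prints [4, 2, 3] [1, 5, 6]

Answer:
[1, 2, 3] [4, 5, 6]
[4, 2, 3] [1, 5, 6]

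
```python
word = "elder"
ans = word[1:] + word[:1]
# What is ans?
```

Trace:
`word = "elder"` → word = 'elder'
`ans = word[1:] + word[:1]` → ans = 'ldere'
So ans = 'ldere'

Answer: 'ldere'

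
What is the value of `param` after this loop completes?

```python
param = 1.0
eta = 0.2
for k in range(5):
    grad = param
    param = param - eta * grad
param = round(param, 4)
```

Gradient descent: w = 1.0 * (1 - 0.2)^5
`param` takes the values: 1.0 → 0.8 → 0.64 → 0.512 → 0.4096 → 0.32768 → 0.3277

Answer: 0.3277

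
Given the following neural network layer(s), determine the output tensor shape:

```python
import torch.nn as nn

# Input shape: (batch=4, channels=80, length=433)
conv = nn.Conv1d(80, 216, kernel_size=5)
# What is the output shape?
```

Input: (4, 80, 433) -> Output: (4, 216, 429)

Answer: (4, 216, 429)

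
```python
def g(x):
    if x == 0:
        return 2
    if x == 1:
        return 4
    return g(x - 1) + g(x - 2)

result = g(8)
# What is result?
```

Build up from base cases: g(0)=2, g(1)=4, g(2)=6, g(3)=10, g(4)=16, g(5)=26, g(6)=42, ..., g(8)=110

Answer: 110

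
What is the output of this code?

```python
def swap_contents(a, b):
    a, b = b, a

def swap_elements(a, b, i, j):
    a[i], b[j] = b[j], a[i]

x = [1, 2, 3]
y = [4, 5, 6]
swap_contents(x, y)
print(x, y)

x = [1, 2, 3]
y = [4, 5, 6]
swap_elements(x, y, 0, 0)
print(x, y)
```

Key concept: parameter rebinding vs mutation.
Step by step:
`x = [1, 2, 3]` → x = [1, 2, 3]
`y = [4, 5, 6]` → y = [4, 5, 6]
`swap_contents(x, y)` → no visible change to tracked variables
`print(x, y)` → prints [1, 2, 3] [4, 5, 6]
`x = [1, 2, 3]` → x = [1, 2, 3]
`y = [4, 5, 6]` → y = [4, 5, 6]
`swap_elements(x, y, 0, 0)` → x = [4, 2, 3]; y = [1, 5, 6]
`print(x, y)` → prints [4, 2, 3] [1, 5, 6]

Answer:
[1, 2, 3] [4, 5, 6]
[4, 2, 3] [1, 5, 6]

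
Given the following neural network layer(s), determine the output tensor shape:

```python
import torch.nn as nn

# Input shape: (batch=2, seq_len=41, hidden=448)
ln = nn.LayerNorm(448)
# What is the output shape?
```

Input: (2, 41, 448) -> Output: (2, 41, 448)

Answer: (2, 41, 448)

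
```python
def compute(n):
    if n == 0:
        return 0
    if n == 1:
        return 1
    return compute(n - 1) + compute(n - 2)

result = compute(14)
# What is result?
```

Build up from base cases: compute(0)=0, compute(1)=1, compute(2)=1, compute(3)=2, compute(4)=3, compute(5)=5, compute(6)=8, ..., compute(14)=377

Answer: 377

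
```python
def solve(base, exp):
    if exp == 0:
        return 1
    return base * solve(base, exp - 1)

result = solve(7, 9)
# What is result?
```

solve(7, 9) = 7 * 7 * 7 * 7 * 7 * 7 * 7 * 7 * 7 = 40353607

Answer: 40353607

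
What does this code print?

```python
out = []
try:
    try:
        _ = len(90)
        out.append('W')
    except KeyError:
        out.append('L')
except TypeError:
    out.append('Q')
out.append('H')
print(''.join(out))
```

Execution trace: 'Q' (outer except TypeError) → 'H' (after the try/except). Output: QH

Answer: QH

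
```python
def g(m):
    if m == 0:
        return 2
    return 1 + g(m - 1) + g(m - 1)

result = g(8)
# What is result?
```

g(m) = 1 + 2·g(m-1), g(0)=2. Closed form: (2+1)·2^8 - 1 = 767.

Answer: 767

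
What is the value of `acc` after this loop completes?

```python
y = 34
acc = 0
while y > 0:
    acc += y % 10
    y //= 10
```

Sum digits of 34
`acc` takes the values: 0 → 4 → 7

Answer: 7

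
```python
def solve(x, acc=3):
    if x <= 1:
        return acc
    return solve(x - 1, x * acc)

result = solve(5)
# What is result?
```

Accumulator trace (n, acc): (5, 3) -> (4, 15) -> (3, 60) -> (2, 180) -> (1, 360) -> return 360

Answer: 360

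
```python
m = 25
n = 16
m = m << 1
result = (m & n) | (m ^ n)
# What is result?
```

Trace:
`m = 25` → m = 25
`n = 16` → n = 16
`m = m << 1` → m = 50
`result = (m & n) | (m ^ n)` → result = 50
So result = 50

Answer: 50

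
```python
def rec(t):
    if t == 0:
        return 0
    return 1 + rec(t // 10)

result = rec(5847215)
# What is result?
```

Count of digits of 5847215: 7

Answer: 7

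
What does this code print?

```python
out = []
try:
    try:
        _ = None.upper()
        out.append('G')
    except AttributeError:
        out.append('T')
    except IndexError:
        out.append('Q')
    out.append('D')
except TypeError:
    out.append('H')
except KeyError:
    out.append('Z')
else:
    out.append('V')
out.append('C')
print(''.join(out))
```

Execution trace: 'T' (inner except AttributeError) → 'D' (try body, no exception) → 'V' (else) → 'C' (after the try/except). Output: TDVC

Answer: TDVC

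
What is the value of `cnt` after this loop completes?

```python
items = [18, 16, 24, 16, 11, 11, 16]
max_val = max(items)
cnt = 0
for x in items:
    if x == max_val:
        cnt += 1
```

Count of max value 24 in [18, 16, 24, 16, 11, 11, 16]
`cnt` takes the values: 0 → 1

Answer: 1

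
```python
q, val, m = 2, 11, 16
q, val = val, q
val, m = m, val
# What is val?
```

Trace:
`q, val, m = 2, 11, 16` → q = 2; val = 11; m = 16
`q, val = val, q` → q = 11; val = 2
`val, m = m, val` → val = 16; m = 2
So val = 16

Answer: 16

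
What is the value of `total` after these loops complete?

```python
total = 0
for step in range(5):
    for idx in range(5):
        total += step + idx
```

Sum of all step+idx for step,idx in 5x5
`total` takes the values: 0 → 1 → 3 → 6 → 10 → 11 → 13 → 16 → 20 → 25 → 27 → 30 → 34 → 39 → 45 → 48 → 52 → 57 → 63 → 70 → 74 → 79 → 85 → 92 → 100

Answer: 100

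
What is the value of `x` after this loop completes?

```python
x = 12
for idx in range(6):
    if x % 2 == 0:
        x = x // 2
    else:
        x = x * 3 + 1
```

Collatz-style transformation from 12
`x` takes the values: 12 → 6 → 3 → 10 → 5 → 16 → 8

Answer: 8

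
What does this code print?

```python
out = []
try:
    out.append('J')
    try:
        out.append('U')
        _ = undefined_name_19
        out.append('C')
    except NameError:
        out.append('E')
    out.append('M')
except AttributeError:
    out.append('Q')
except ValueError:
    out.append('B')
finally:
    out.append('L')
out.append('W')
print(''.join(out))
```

Execution trace: 'J' (try body) → 'U' (inner try body) → 'E' (inner except NameError) → 'M' (try body, no exception) → 'L' (finally) → 'W' (after the try/except). Output: JUEMLW

Answer: JUEMLW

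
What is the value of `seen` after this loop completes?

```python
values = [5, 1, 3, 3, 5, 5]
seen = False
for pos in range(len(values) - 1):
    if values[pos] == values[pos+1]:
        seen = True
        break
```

Check consecutive duplicates in [5, 1, 3, 3, 5, 5]
`seen` takes the values: False → True

Answer: True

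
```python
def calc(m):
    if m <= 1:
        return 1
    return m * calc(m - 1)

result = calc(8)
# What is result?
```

calc(8) = 8 * 7 * 6 * 5 * 4 * 3 * 2 * 1 = 40320

Answer: 40320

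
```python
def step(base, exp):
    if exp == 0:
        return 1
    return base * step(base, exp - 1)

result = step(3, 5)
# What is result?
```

step(3, 5) = 3 * 3 * 3 * 3 * 3 = 243

Answer: 243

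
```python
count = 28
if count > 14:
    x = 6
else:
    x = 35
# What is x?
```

Trace:
`count = 28` → count = 28
`if count > 14: ...` → count > 14 is True → x = 6
So x = 6

Answer: 6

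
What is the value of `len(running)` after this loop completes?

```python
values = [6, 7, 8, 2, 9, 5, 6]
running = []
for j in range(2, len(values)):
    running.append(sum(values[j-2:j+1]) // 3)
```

Number of 3-element averages
`running` takes the values: [] → [7] → [7, 5] → [7, 5, 6] → [7, 5, 6, 5] → [7, 5, 6, 5, 6]
So `len(running)` = 5

Answer: 5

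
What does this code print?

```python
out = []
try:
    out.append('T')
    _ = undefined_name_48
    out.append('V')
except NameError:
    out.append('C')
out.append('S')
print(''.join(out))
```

Execution trace: 'T' (try body) → 'C' (except NameError) → 'S' (after the try/except). Output: TCS

Answer: TCS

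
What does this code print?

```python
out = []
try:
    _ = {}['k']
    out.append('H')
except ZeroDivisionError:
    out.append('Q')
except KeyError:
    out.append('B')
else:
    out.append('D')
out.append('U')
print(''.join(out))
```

Execution trace: 'B' (except KeyError) → 'U' (after the try/except). Output: BU

Answer: BU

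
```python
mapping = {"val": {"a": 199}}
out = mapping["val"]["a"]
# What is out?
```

Trace:
`mapping = {"val": {"a": 199}}` → mapping = {'val': {'a': 199}}
`out = mapping["val"]["a"]` → out = 199
So out = 199

Answer: 199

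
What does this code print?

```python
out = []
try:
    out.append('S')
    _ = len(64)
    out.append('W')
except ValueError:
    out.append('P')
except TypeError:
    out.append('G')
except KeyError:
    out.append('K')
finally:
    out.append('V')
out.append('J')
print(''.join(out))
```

Execution trace: 'S' (try body) → 'G' (except TypeError) → 'V' (finally) → 'J' (after the try/except). Output: SGVJ

Answer: SGVJ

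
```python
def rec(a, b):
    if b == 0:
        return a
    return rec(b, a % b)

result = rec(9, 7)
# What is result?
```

rec(9, 7) -> rec(7, 2) -> rec(2, 1) -> rec(1, 0) -> 1

Answer: 1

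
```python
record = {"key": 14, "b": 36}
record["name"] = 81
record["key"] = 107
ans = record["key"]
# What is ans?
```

Trace:
`record = {"key": 14, "b": 36}` → record = {'key': 14, 'b': 36}
`record["name"] = 81` → record = {'key': 14, 'b': 36, 'name': 81}
`record["key"] = 107` → record = {'key': 107, 'b': 36, 'name': 81}
`ans = record["key"]` → ans = 107
So ans = 107

Answer: 107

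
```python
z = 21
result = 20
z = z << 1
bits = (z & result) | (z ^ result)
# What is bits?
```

Trace:
`z = 21` → z = 21
`result = 20` → result = 20
`z = z << 1` → z = 42
`bits = (z & result) | (z ^ result)` → bits = 62
So bits = 62

Answer: 62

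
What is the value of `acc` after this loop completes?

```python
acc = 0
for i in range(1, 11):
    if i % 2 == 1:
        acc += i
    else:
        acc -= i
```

Add odd, subtract even
`acc` takes the values: 0 → 1 → -1 → 2 → -2 → 3 → -3 → 4 → -4 → 5 → -5

Answer: -5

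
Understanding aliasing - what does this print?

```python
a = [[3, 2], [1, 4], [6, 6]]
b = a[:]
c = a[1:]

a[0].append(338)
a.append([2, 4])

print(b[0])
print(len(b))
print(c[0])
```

Key concept: slice with nested mutation.
Step by step:
`a = [[3, 2], [1, 4], [6, 6]]` → a = [[3, 2], [1, 4], [6, 6]]
`b = a[:]` → b = [[3, 2], [1, 4], [6, 6]]
`c = a[1:]` → c = [[1, 4], [6, 6]]
`a[0].append(338)` → a = [[3, 2, 338], [1, 4], [6, 6]]; b = [[3, 2, 338], [1, 4], [6, 6]]
`a.append([2, 4])` → a = [[3, 2, 338], [1, 4], [6, 6], [2, 4]]
`print(b[0])` → prints [3, 2, 338]
`print(len(b))` → prints 3
`print(c[0])` → prints [1, 4]

Answer:
[3, 2, 338]
3
[1, 4]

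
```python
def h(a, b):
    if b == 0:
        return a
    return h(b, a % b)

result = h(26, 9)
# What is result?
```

h(26, 9) -> h(9, 8) -> h(8, 1) -> h(1, 0) -> 1

Answer: 1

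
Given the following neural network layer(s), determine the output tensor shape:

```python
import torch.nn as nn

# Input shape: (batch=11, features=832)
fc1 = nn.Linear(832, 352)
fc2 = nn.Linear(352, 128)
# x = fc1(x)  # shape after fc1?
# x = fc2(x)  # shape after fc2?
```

Input: (11, 832) -> after fc1: (11, 352) -> Output: (11, 128)

Answer: (11, 128)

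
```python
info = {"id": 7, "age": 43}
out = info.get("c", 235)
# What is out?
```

Trace:
`info = {"id": 7, "age": 43}` → info = {'id': 7, 'age': 43}
`out = info.get("c", 235)` → out = 235
So out = 235

Answer: 235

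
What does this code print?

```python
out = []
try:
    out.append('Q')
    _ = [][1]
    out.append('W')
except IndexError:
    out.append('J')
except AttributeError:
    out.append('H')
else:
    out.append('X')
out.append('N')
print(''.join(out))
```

Execution trace: 'Q' (try body) → 'J' (except IndexError) → 'N' (after the try/except). Output: QJN

Answer: QJN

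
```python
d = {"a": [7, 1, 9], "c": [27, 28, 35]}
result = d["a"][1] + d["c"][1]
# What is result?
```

Trace:
`d = {"a": [7, 1, 9], "c": [27, 28, 35]}` → d = {'a': [7, 1, 9], 'c': [27, 28, 35]}
`result = d["a"][1] + d["c"][1]` → result = 29
So result = 29

Answer: 29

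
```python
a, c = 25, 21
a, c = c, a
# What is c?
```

Trace:
`a, c = 25, 21` → a = 25; c = 21
`a, c = c, a` → a = 21; c = 25
So c = 25

Answer: 25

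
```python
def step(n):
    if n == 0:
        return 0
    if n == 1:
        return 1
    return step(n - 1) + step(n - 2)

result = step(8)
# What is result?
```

Build up from base cases: step(0)=0, step(1)=1, step(2)=1, step(3)=2, step(4)=3, step(5)=5, step(6)=8, ..., step(8)=21

Answer: 21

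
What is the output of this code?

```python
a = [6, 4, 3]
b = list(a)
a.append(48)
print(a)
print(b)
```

Key concept: list() constructor creates copy.
Step by step:
`a = [6, 4, 3]` → a = [6, 4, 3]
`b = list(a)` → b = [6, 4, 3]
`a.append(48)` → a = [6, 4, 3, 48]
`print(a)` → prints [6, 4, 3, 48]
`print(b)` → prints [6, 4, 3]

Answer:
[6, 4, 3, 48]
[6, 4, 3]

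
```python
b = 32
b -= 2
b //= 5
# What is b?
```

Trace:
`b = 32` → b = 32
`b -= 2` → b = 30
`b //= 5` → b = 6
So b = 6

Answer: 6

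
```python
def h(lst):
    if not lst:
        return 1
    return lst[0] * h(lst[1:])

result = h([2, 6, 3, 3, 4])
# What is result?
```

Product over [2, 6, 3, 3, 4] = 2 * 6 * 3 * 3 * 4 = 432

Answer: 432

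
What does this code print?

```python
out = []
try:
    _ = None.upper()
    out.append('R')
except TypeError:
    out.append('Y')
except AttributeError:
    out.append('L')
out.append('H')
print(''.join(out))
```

Execution trace: 'L' (except AttributeError) → 'H' (after the try/except). Output: LH

Answer: LH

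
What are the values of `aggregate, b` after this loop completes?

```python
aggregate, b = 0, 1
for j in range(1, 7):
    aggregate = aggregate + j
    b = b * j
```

Sum and factorial of 1 to 6
`aggregate, b` takes the values: (0, 1) → (1, 1) → (3, 1) → (3, 2) → (6, 2) → (6, 6) → (10, 6) → (10, 24) → (15, 24) → (15, 120) → (21, 120) → (21, 720)

Answer: 21, 720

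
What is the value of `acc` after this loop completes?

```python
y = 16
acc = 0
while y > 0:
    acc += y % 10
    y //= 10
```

Sum digits of 16
`acc` takes the values: 0 → 6 → 7

Answer: 7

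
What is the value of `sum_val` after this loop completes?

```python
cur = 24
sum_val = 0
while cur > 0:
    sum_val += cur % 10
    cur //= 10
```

Sum digits of 24
`sum_val` takes the values: 0 → 4 → 6

Answer: 6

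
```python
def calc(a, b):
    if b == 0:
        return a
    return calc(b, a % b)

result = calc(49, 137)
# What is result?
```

calc(49, 137) -> calc(137, 49) -> calc(49, 39) -> calc(39, 10) -> calc(10, 9) -> calc(9, 1) -> calc(1, 0) -> 1

Answer: 1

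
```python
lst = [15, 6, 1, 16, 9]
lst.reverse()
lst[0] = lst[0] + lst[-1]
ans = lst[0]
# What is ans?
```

Trace:
`lst = [15, 6, 1, 16, 9]` → lst = [15, 6, 1, 16, 9]
`lst.reverse()` → lst = [9, 16, 1, 6, 15]
`lst[0] = lst[0] + lst[-1]` → lst = [24, 16, 1, 6, 15]
`ans = lst[0]` → ans = 24
So ans = 24

Answer: 24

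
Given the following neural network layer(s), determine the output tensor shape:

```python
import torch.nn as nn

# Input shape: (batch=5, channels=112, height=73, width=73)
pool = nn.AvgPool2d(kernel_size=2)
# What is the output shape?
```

Input: (5, 112, 73, 73) -> Output: (5, 112, 36, 36)

Answer: (5, 112, 36, 36)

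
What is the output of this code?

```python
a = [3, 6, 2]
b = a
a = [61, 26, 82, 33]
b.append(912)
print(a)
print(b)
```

Key concept: rebinding vs mutation: a is rebound to a new list, b still points at the original.
Step by step:
`a = [3, 6, 2]` → a = [3, 6, 2]
`b = a` → b = [3, 6, 2] (same object as a)
`a = [61, 26, 82, 33]` → a = [61, 26, 82, 33]
`b.append(912)` → b = [3, 6, 2, 912]
`print(a)` → prints [61, 26, 82, 33]
`print(b)` → prints [3, 6, 2, 912]

Answer:
[61, 26, 82, 33]
[3, 6, 2, 912]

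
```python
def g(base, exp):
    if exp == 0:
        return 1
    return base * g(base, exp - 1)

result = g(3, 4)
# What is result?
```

g(3, 4) = 3 * 3 * 3 * 3 = 81

Answer: 81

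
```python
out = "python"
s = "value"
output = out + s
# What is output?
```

Trace:
`out = "python"` → out = 'python'
`s = "value"` → s = 'value'
`output = out + s` → output = 'pythonvalue'
So output = 'pythonvalue'

Answer: 'pythonvalue'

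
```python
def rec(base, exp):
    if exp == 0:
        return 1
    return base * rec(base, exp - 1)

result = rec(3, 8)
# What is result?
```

rec(3, 8) = 3 * 3 * 3 * 3 * 3 * 3 * 3 * 3 = 6561

Answer: 6561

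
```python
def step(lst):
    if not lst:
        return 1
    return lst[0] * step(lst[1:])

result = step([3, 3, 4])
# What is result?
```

Product over [3, 3, 4] = 3 * 3 * 4 = 36

Answer: 36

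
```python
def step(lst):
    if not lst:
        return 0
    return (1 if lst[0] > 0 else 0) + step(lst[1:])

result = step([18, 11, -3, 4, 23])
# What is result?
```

Count of positive elements in [18, 11, -3, 4, 23] = 4

Answer: 4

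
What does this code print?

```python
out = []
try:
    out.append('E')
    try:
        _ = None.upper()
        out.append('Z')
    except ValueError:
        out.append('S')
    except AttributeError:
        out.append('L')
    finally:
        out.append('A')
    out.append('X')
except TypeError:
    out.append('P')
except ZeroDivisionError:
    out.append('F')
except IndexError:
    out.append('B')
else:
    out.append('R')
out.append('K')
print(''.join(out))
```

Execution trace: 'E' (try body) → 'L' (inner except AttributeError) → 'A' (inner finally) → 'X' (try body, no exception) → 'R' (else) → 'K' (after the try/except). Output: ELAXRK

Answer: ELAXRK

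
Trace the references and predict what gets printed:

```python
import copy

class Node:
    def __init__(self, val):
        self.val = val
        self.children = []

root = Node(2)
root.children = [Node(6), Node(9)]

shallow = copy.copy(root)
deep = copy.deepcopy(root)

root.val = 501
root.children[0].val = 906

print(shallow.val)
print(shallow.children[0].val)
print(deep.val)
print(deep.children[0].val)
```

Key concept: deep copy with custom objects.
Step by step:
`root = Node(2)` → root = Node(val=2, children=[])
`root.children = [Node(6), Node(9)]` → root = Node(val=2, children=[Node(val=6, children=[]), Node(val=9, children=[])])
`shallow = copy.copy(root)` → shallow = Node(val=2, children=[Node(val=6, children=[]), Node(val=9, children=[])])
`deep = copy.deepcopy(root)` → deep = Node(val=2, children=[Node(val=6, children=[]), Node(val=9, children=[])])
`root.val = 501` → root = Node(val=501, children=[Node(val=6, children=[]), Node(val=9, children=[])])
`root.children[0].val = 906` → root = Node(val=501, children=[Node(val=906, children=[]), Node(val=9, children=[])]); shallow = Node(val=2, children=[Node(val=906, children=[]), Node(val=9, children=[])])
`print(shallow.val)` → prints 2
`print(shallow.children[0].val)` → prints 906
`print(deep.val)` → prints 2
`print(deep.children[0].val)` → prints 6

Answer:
2
906
2
6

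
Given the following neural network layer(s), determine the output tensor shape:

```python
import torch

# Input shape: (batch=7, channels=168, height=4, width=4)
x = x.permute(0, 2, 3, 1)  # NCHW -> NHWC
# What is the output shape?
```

Input: (7, 168, 4, 4) -> Output: (7, 4, 4, 168)

Answer: (7, 4, 4, 168)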